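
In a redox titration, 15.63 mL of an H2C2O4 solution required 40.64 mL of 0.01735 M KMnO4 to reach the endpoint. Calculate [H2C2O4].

0.113 M

n(KMnO4) = 0.01735 x 0.04064 = 0.0007051 mol.
From the balanced equation, 2 mol KMnO4 reacts with 5 mol H2C2O4, so n(H2C2O4) = 0.0007051 x 5/2 = 0.001763 mol.
[H2C2O4] = 0.001763 / 0.01563 L = 0.113 M.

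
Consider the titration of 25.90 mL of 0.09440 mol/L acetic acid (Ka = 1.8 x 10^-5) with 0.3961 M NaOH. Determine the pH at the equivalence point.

8.81

n(CH3COOH) = 0.09440 x 0.02590 = 0.002445 mol; V(NaOH) at equivalence = 0.002445/0.3961 = 0.006173 L.
At equivalence all the acid is converted to CH3COO-; total volume = 0.02590 + 0.006173 = 0.03207 L, so [CH3COO-] = 0.002445/0.03207 = 0.07623 M.
Kb = Kw/Ka = 1.0e-14 / 1.8 x 10^-5 = 5.56e-10.
[OH^-] = sqrt(Kb x [CH3COO-]) = sqrt(5.56e-10 x 0.07623) = 6.51e-6 M.
pOH = 5.19, so pH = 14.00 - 5.19 = 8.81.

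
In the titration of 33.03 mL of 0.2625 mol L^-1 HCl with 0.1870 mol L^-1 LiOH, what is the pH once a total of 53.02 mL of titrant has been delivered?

n(acid) = 0.2625 x 0.03303 = 0.008670 mol; n(LiOH) added = 0.1870 x 0.05302 = 0.009915 mol.
Base is in excess by 0.009915 - 0.008670 = 0.001244 mol in a total volume of 0.08605 L.
[OH^-] = 0.001244/0.08605 = 0.01446 M, so pOH = 1.84 and pH = 14.00 - 1.84 = 12.16.

12.16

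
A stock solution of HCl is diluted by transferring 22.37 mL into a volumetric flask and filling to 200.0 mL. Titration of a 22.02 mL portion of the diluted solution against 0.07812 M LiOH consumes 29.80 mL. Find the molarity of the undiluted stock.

0.945 M

n(LiOH) = 0.07812 x 0.02980 = 0.002328 mol.
n(HCl) in the aliquot = 0.002328 mol.
[diluted HCl] = 0.002328 / 0.02202 = 0.1057 M.
Dilution factor = 200.0/22.37 = 8.941, so [stock] = 0.1057 x 8.941 = 0.945 M.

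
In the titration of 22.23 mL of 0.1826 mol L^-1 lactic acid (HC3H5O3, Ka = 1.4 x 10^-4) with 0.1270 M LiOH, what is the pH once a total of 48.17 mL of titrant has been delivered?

n(acid) = 0.1826 x 0.02223 = 0.004059 mol; n(LiOH) added = 0.1270 x 0.04817 = 0.006118 mol.
Base is in excess by 0.006118 - 0.004059 = 0.002058 mol in a total volume of 0.07040 L.
[OH^-] = 0.002058/0.07040 = 0.02924 M, so pOH = 1.53 and pH = 14.00 - 1.53 = 12.47.

12.47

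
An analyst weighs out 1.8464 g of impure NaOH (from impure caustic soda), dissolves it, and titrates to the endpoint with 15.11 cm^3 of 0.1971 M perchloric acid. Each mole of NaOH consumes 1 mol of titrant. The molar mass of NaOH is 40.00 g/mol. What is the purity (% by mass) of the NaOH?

n(HClO4) = 0.1971 x 0.01511 = 0.002978 mol.
n(NaOH) = 0.002978 / 1 = 0.002978 mol.
mass of NaOH = 0.002978 x 40.00 = 0.1191 g.
% purity = 0.1191 / 1.8464 x 100 = 6.45%.

6.45%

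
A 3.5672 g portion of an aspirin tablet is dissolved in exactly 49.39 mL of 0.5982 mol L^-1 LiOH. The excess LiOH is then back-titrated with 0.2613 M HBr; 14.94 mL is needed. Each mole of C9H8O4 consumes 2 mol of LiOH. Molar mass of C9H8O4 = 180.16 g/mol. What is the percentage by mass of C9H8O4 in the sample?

Total n(LiOH) added = 0.5982 x 0.04939 = 0.02955 mol.
n(HBr) used = 0.2613 x 0.01494 = 0.003904 mol, which equals the excess n(LiOH).
So n(LiOH) consumed by the sample = 0.02955 - 0.003904 = 0.02564 mol.
n(C9H8O4) = 0.02564 / 2 = 0.01282 mol.
mass C9H8O4 = 0.01282 x 180.16 = 2.310 g, so %C9H8O4 = 2.310/3.5672 x 100 = 64.8%.

64.8%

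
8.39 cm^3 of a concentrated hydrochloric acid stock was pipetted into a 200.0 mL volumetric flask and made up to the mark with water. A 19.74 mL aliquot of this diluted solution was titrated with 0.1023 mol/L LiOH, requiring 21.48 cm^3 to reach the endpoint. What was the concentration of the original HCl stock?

2.65 M

n(LiOH) = 0.1023 x 0.02148 = 0.002197 mol.
n(HCl) in the aliquot = 0.002197 mol.
[diluted HCl] = 0.002197 / 0.01974 = 0.1113 M.
Dilution factor = 200.0/8.390 = 23.84, so [stock] = 0.1113 x 23.84 = 2.65 M.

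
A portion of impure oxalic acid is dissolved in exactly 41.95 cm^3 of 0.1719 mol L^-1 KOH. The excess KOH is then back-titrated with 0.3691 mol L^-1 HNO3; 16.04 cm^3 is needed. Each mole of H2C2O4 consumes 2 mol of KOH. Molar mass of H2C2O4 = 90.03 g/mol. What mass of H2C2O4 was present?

Total n(KOH) added = 0.1719 x 0.04195 = 0.007211 mol.
n(HNO3) used = 0.3691 x 0.01604 = 0.005920 mol, which equals the excess n(KOH).
So n(KOH) consumed by the sample = 0.007211 - 0.005920 = 0.001291 mol.
n(H2C2O4) = 0.001291 / 2 = 0.0006454 mol.
mass = 0.0006454 mol x 90.03 g/mol = 0.0581 g.

0.0581 g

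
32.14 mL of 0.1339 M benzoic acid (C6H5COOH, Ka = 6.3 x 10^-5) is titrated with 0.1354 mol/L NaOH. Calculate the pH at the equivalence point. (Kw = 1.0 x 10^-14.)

8.51

n(C6H5COOH) = 0.1339 x 0.03214 = 0.004304 mol; V(NaOH) at equivalence = 0.004304/0.1354 = 0.03178 L.
At equivalence all the acid is converted to C6H5COO-; total volume = 0.03214 + 0.03178 = 0.06392 L, so [C6H5COO-] = 0.004304/0.06392 = 0.06732 M.
Kb = Kw/Ka = 1.0e-14 / 6.3 x 10^-5 = 1.59e-10.
[OH^-] = sqrt(Kb x [C6H5COO-]) = sqrt(1.59e-10 x 0.06732) = 3.27e-6 M.
pOH = 5.49, so pH = 14.00 - 5.49 = 8.51.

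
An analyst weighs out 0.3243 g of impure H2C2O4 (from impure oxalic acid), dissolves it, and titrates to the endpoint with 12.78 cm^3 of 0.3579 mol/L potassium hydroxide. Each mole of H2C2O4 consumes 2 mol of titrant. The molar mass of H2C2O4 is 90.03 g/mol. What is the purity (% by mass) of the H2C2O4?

63.5%

n(KOH) = 0.3579 x 0.01278 = 0.004574 mol.
n(H2C2O4) = 0.004574 / 2 = 0.002287 mol.
mass of H2C2O4 = 0.002287 x 90.03 = 0.2059 g.
% purity = 0.2059 / 0.3243 x 100 = 63.5%.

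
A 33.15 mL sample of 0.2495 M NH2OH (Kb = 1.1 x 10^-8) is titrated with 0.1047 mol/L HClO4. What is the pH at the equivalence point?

n(NH2OH) = 0.2495 x 0.03315 = 0.008271 mol; V(HClO4) at equivalence = 0.008271/0.1047 = 0.07900 L.
At equivalence the base is fully converted to NH3OH+; total volume = 0.1121 L, so [NH3OH+] = 0.008271/0.1121 = 0.07375 M.
Ka(NH3OH+) = Kw/Kb = 1.0e-14 / 1.1 x 10^-8 = 9.09e-7.
[H^+] = sqrt(Ka x [NH3OH+]) = sqrt(9.09e-7 x 0.07375) = 0.000259 M.
pH = -log(0.000259) = 3.59.

3.59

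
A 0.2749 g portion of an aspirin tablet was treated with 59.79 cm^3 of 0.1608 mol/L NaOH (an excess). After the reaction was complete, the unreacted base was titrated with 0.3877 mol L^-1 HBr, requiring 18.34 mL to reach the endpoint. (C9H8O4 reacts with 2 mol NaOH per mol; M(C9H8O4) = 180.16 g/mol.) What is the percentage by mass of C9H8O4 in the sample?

82.0%

Total n(NaOH) added = 0.1608 x 0.05979 = 0.009614 mol.
n(HBr) used = 0.3877 x 0.01834 = 0.007110 mol, which equals the excess n(NaOH).
So n(NaOH) consumed by the sample = 0.009614 - 0.007110 = 0.002504 mol.
n(C9H8O4) = 0.002504 / 2 = 0.001252 mol.
mass C9H8O4 = 0.001252 x 180.16 = 0.2255 g, so %C9H8O4 = 0.2255/0.2749 x 100 = 82.0%.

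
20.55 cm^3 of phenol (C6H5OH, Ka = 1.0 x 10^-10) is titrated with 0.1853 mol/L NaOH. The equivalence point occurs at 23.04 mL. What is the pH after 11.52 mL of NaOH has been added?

11.52 mL is exactly half the equivalence volume (23.04/2), i.e. the half-equivalence point.
There, n(HA) = n(A^-), so pH = pKa = -log(1.0 x 10^-10) = 10.00.

10.00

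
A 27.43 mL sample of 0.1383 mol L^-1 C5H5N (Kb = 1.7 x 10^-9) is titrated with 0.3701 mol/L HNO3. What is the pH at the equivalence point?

3.11

n(C5H5N) = 0.1383 x 0.02743 = 0.003794 mol; V(HNO3) at equivalence = 0.003794/0.3701 = 0.01025 L.
At equivalence the base is fully converted to C5H5NH+; total volume = 0.03768 L, so [C5H5NH+] = 0.003794/0.03768 = 0.1007 M.
Ka(C5H5NH+) = Kw/Kb = 1.0e-14 / 1.7 x 10^-9 = 5.88e-6.
[H^+] = sqrt(Ka x [C5H5NH+]) = sqrt(5.88e-6 x 0.1007) = 0.000770 M.
pH = -log(0.000770) = 3.11.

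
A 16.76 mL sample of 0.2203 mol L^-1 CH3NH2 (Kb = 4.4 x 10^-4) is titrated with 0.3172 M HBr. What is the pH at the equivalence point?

n(CH3NH2) = 0.2203 x 0.01676 = 0.003692 mol; V(HBr) at equivalence = 0.003692/0.3172 = 0.01164 L.
At equivalence the base is fully converted to CH3NH3+; total volume = 0.02840 L, so [CH3NH3+] = 0.003692/0.02840 = 0.1300 M.
Ka(CH3NH3+) = Kw/Kb = 1.0e-14 / 4.4 x 10^-4 = 2.27e-11.
[H^+] = sqrt(Ka x [CH3NH3+]) = sqrt(2.27e-11 x 0.1300) = 1.72e-6 M.
pH = -log(1.72e-6) = 5.76.

5.76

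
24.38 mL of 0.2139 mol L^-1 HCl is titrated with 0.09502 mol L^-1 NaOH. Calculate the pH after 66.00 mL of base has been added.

12.07

n(acid) = 0.2139 x 0.02438 = 0.005215 mol; n(NaOH) added = 0.09502 x 0.06600 = 0.006271 mol.
Base is in excess by 0.006271 - 0.005215 = 0.001056 mol in a total volume of 0.09038 L.
[OH^-] = 0.001056/0.09038 = 0.01169 M, so pOH = 1.93 and pH = 14.00 - 1.93 = 12.07.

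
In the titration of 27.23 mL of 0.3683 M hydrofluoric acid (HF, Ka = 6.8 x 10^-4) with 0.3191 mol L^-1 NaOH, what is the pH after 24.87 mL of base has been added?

3.75

Initial n(HF) = 0.3683 x 0.02723 = 0.01003 mol.
n(NaOH) added = 0.3191 x 0.02487 = 0.007936 mol, converting that many moles of HF to F-.
Remaining n(HF) = 0.002093 mol; n(F-) = 0.007936 mol.
By Henderson-Hasselbalch, pH = pKa + log([A^-]/[HA]) = 3.17 + log(0.007936/0.002093) = 3.17 + (+0.58) = 3.75.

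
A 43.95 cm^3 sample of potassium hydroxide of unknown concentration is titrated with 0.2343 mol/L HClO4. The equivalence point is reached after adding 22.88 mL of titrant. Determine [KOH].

0.122 M

n(HClO4) delivered = 0.2343 x 0.02288 = 0.005361 mol.
For a 1:1 reaction, n(KOH) = 0.005361 mol.
[KOH] = 0.005361 mol / 0.04395 L = 0.122 M.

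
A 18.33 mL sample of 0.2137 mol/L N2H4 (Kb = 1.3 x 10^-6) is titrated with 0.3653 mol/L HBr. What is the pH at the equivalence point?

4.49

n(N2H4) = 0.2137 x 0.01833 = 0.003917 mol; V(HBr) at equivalence = 0.003917/0.3653 = 0.01072 L.
At equivalence the base is fully converted to N2H5+; total volume = 0.02905 L, so [N2H5+] = 0.003917/0.02905 = 0.1348 M.
Ka(N2H5+) = Kw/Kb = 1.0e-14 / 1.3 x 10^-6 = 7.69e-9.
[H^+] = sqrt(Ka x [N2H5+]) = sqrt(7.69e-9 x 0.1348) = 3.22e-5 M.
pH = -log(3.22e-5) = 4.49.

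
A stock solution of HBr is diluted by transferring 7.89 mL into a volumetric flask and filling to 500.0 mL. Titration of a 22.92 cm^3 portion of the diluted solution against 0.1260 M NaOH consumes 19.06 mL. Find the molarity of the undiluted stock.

6.64 M

n(NaOH) = 0.1260 x 0.01906 = 0.002402 mol.
n(HBr) in the aliquot = 0.002402 mol.
[diluted HBr] = 0.002402 / 0.02292 = 0.1048 M.
Dilution factor = 500.0/7.890 = 63.37, so [stock] = 0.1048 x 63.37 = 6.64 M.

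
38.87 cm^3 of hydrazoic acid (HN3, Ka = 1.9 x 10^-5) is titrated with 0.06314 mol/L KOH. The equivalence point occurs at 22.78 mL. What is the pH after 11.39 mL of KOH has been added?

4.72

11.39 mL is exactly half the equivalence volume (22.78/2), i.e. the half-equivalence point.
There, n(HA) = n(A^-), so pH = pKa = -log(1.9 x 10^-5) = 4.72.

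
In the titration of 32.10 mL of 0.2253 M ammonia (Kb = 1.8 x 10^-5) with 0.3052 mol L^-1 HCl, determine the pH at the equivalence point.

5.07

n(NH3) = 0.2253 x 0.03210 = 0.007232 mol; V(HCl) at equivalence = 0.007232/0.3052 = 0.02370 L.
At equivalence the base is fully converted to NH4+; total volume = 0.05580 L, so [NH4+] = 0.007232/0.05580 = 0.1296 M.
Ka(NH4+) = Kw/Kb = 1.0e-14 / 1.8 x 10^-5 = 5.56e-10.
[H^+] = sqrt(Ka x [NH4+]) = sqrt(5.56e-10 x 0.1296) = 8.49e-6 M.
pH = -log(8.49e-6) = 5.07.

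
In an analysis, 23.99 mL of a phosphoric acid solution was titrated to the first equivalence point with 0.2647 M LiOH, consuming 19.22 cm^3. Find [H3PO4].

n(LiOH) = 0.2647 x 0.01922 = 0.005088 mol.
At the first equivalence point, 1 mol OH^- react per mol H3PO4, so n(H3PO4) = 0.005088 / 1 = 0.005088 mol.
[H3PO4] = 0.005088 / 0.02399 L = 0.212 M.

0.212 M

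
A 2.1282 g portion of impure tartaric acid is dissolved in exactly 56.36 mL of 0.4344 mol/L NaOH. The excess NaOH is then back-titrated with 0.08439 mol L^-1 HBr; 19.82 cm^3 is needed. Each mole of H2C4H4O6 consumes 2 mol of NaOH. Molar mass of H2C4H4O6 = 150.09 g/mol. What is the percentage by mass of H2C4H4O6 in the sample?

Total n(NaOH) added = 0.4344 x 0.05636 = 0.02448 mol.
n(HBr) used = 0.08439 x 0.01982 = 0.001673 mol, which equals the excess n(NaOH).
So n(NaOH) consumed by the sample = 0.02448 - 0.001673 = 0.02281 mol.
n(H2C4H4O6) = 0.02281 / 2 = 0.01141 mol.
mass H2C4H4O6 = 0.01141 x 150.09 = 1.712 g, so %H2C4H4O6 = 1.712/2.1282 x 100 = 80.4%.

80.4%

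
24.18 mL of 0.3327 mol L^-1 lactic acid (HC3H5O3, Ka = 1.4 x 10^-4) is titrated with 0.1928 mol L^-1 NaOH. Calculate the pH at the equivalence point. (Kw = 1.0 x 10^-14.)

n(HC3H5O3) = 0.3327 x 0.02418 = 0.008045 mol; V(NaOH) at equivalence = 0.008045/0.1928 = 0.04173 L.
At equivalence all the acid is converted to C3H5O3-; total volume = 0.02418 + 0.04173 = 0.06591 L, so [C3H5O3-] = 0.008045/0.06591 = 0.1221 M.
Kb = Kw/Ka = 1.0e-14 / 1.4 x 10^-4 = 7.14e-11.
[OH^-] = sqrt(Kb x [C3H5O3-]) = sqrt(7.14e-11 x 0.1221) = 2.95e-6 M.
pOH = 5.53, so pH = 14.00 - 5.53 = 8.47.

8.47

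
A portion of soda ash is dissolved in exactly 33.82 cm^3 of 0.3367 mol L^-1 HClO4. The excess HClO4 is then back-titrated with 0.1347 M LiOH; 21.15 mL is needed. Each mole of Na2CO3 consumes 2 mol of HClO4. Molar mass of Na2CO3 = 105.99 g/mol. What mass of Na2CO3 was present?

Total n(HClO4) added = 0.3367 x 0.03382 = 0.01139 mol.
n(LiOH) used = 0.1347 x 0.02115 = 0.002849 mol, which equals the excess n(HClO4).
So n(HClO4) consumed by the sample = 0.01139 - 0.002849 = 0.008538 mol.
n(Na2CO3) = 0.008538 / 2 = 0.004269 mol.
mass = 0.004269 mol x 105.99 g/mol = 0.452 g.

0.452 g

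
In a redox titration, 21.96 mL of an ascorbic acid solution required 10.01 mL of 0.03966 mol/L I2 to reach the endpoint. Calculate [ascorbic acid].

n(I2) = 0.03966 x 0.01001 = 0.0003970 mol.
From the balanced equation, 1 mol I2 reacts with 1 mol ascorbic acid, so n(ascorbic acid) = 0.0003970 x 1/1 = 0.0003970 mol.
[ascorbic acid] = 0.0003970 / 0.02196 L = 0.0181 M.

0.0181 M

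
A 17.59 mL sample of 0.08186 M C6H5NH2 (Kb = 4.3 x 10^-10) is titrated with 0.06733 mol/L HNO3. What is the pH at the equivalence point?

n(C6H5NH2) = 0.08186 x 0.01759 = 0.001440 mol; V(HNO3) at equivalence = 0.001440/0.06733 = 0.02139 L.
At equivalence the base is fully converted to C6H5NH3+; total volume = 0.03898 L, so [C6H5NH3+] = 0.001440/0.03898 = 0.03694 M.
Ka(C6H5NH3+) = Kw/Kb = 1.0e-14 / 4.3 x 10^-10 = 2.33e-5.
[H^+] = sqrt(Ka x [C6H5NH3+]) = sqrt(2.33e-5 x 0.03694) = 0.000927 M.
pH = -log(0.000927) = 3.03.

3.03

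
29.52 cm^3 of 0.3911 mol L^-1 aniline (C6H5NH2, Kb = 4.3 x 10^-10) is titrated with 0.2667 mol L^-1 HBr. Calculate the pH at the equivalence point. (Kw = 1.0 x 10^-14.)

2.72

n(C6H5NH2) = 0.3911 x 0.02952 = 0.01155 mol; V(HBr) at equivalence = 0.01155/0.2667 = 0.04329 L.
At equivalence the base is fully converted to C6H5NH3+; total volume = 0.07281 L, so [C6H5NH3+] = 0.01155/0.07281 = 0.1586 M.
Ka(C6H5NH3+) = Kw/Kb = 1.0e-14 / 4.3 x 10^-10 = 2.33e-5.
[H^+] = sqrt(Ka x [C6H5NH3+]) = sqrt(2.33e-5 x 0.1586) = 0.00192 M.
pH = -log(0.00192) = 2.72.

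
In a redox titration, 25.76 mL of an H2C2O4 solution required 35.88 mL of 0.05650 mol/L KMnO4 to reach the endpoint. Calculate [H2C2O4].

n(KMnO4) = 0.05650 x 0.03588 = 0.002027 mol.
From the balanced equation, 2 mol KMnO4 reacts with 5 mol H2C2O4, so n(H2C2O4) = 0.002027 x 5/2 = 0.005068 mol.
[H2C2O4] = 0.005068 / 0.02576 L = 0.197 M.

0.197 M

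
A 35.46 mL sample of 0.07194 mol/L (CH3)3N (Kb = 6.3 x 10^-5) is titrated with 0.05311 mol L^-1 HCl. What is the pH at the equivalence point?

n((CH3)3N) = 0.07194 x 0.03546 = 0.002551 mol; V(HCl) at equivalence = 0.002551/0.05311 = 0.04803 L.
At equivalence the base is fully converted to (CH3)3NH+; total volume = 0.08349 L, so [(CH3)3NH+] = 0.002551/0.08349 = 0.03055 M.
Ka((CH3)3NH+) = Kw/Kb = 1.0e-14 / 6.3 x 10^-5 = 1.59e-10.
[H^+] = sqrt(Ka x [(CH3)3NH+]) = sqrt(1.59e-10 x 0.03055) = 2.20e-6 M.
pH = -log(2.20e-6) = 5.66.

5.66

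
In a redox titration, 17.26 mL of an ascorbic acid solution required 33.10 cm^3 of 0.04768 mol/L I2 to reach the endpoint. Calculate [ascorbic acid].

n(I2) = 0.04768 x 0.03310 = 0.001578 mol.
From the balanced equation, 1 mol I2 reacts with 1 mol ascorbic acid, so n(ascorbic acid) = 0.001578 x 1/1 = 0.001578 mol.
[ascorbic acid] = 0.001578 / 0.01726 L = 0.0914 M.

0.0914 M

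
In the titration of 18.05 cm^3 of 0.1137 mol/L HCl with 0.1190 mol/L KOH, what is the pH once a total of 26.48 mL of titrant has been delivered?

12.39

n(acid) = 0.1137 x 0.01805 = 0.002052 mol; n(KOH) added = 0.1190 x 0.02648 = 0.003151 mol.
Base is in excess by 0.003151 - 0.002052 = 0.001099 mol in a total volume of 0.04453 L.
[OH^-] = 0.001099/0.04453 = 0.02468 M, so pOH = 1.61 and pH = 14.00 - 1.61 = 12.39.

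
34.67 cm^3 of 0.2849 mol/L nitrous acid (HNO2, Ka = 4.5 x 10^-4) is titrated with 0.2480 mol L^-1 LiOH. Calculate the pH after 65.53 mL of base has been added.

n(acid) = 0.2849 x 0.03467 = 0.009877 mol; n(LiOH) added = 0.2480 x 0.06553 = 0.01625 mol.
Base is in excess by 0.01625 - 0.009877 = 0.006374 mol in a total volume of 0.1002 L.
[OH^-] = 0.006374/0.1002 = 0.06361 M, so pOH = 1.20 and pH = 14.00 - 1.20 = 12.80.

12.80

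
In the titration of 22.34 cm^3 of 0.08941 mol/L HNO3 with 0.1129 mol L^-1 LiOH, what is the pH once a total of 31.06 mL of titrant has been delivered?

n(acid) = 0.08941 x 0.02234 = 0.001997 mol; n(LiOH) added = 0.1129 x 0.03106 = 0.003507 mol.
Base is in excess by 0.003507 - 0.001997 = 0.001509 mol in a total volume of 0.05340 L.
[OH^-] = 0.001509/0.05340 = 0.02826 M, so pOH = 1.55 and pH = 14.00 - 1.55 = 12.45.

12.45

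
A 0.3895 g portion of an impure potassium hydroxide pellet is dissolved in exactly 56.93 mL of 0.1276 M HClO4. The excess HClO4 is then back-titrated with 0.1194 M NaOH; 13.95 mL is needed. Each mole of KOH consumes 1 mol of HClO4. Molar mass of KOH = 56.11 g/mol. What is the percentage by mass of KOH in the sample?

Total n(HClO4) added = 0.1276 x 0.05693 = 0.007264 mol.
n(NaOH) used = 0.1194 x 0.01395 = 0.001666 mol, which equals the excess n(HClO4).
So n(HClO4) consumed by the sample = 0.007264 - 0.001666 = 0.005599 mol.
n(KOH) = 0.005599 / 1 = 0.005599 mol.
mass KOH = 0.005599 x 56.11 = 0.3141 g, so %KOH = 0.3141/0.3895 x 100 = 80.7%.

80.7%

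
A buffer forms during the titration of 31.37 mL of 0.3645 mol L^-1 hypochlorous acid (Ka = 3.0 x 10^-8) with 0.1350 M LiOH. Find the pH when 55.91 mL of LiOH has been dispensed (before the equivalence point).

Initial n(HClO) = 0.3645 x 0.03137 = 0.01143 mol.
n(LiOH) added = 0.1350 x 0.05591 = 0.007548 mol, converting that many moles of HClO to ClO-.
Remaining n(HClO) = 0.003887 mol; n(ClO-) = 0.007548 mol.
By Henderson-Hasselbalch, pH = pKa + log([A^-]/[HA]) = 7.52 + log(0.007548/0.003887) = 7.52 + (+0.29) = 7.81.

7.81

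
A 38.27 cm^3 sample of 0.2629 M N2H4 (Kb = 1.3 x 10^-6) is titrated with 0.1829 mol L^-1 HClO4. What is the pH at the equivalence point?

4.54

n(N2H4) = 0.2629 x 0.03827 = 0.01006 mol; V(HClO4) at equivalence = 0.01006/0.1829 = 0.05501 L.
At equivalence the base is fully converted to N2H5+; total volume = 0.09328 L, so [N2H5+] = 0.01006/0.09328 = 0.1079 M.
Ka(N2H5+) = Kw/Kb = 1.0e-14 / 1.3 x 10^-6 = 7.69e-9.
[H^+] = sqrt(Ka x [N2H5+]) = sqrt(7.69e-9 x 0.1079) = 2.88e-5 M.
pH = -log(2.88e-5) = 4.54.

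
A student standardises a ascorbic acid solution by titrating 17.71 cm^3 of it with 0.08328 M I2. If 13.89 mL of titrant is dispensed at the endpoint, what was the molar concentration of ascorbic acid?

n(I2) = 0.08328 x 0.01389 = 0.001157 mol.
From the balanced equation, 1 mol I2 reacts with 1 mol ascorbic acid, so n(ascorbic acid) = 0.001157 x 1/1 = 0.001157 mol.
[ascorbic acid] = 0.001157 / 0.01771 L = 0.0653 M.

0.0653 M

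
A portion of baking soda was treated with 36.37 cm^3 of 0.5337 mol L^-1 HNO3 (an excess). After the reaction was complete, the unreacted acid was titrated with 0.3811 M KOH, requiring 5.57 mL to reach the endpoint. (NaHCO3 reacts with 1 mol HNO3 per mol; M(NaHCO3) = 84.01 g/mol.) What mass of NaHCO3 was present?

Total n(HNO3) added = 0.5337 x 0.03637 = 0.01941 mol.
n(KOH) used = 0.3811 x 0.005570 = 0.002123 mol, which equals the excess n(HNO3).
So n(HNO3) consumed by the sample = 0.01941 - 0.002123 = 0.01729 mol.
n(NaHCO3) = 0.01729 / 1 = 0.01729 mol.
mass = 0.01729 mol x 84.01 g/mol = 1.45 g.

1.45 g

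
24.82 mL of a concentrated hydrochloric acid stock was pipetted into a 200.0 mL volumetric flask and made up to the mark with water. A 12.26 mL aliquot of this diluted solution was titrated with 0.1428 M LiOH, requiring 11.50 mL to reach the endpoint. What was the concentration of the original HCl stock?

n(LiOH) = 0.1428 x 0.01150 = 0.001642 mol.
n(HCl) in the aliquot = 0.001642 mol.
[diluted HCl] = 0.001642 / 0.01226 = 0.1339 M.
Dilution factor = 200.0/24.82 = 8.058, so [stock] = 0.1339 x 8.058 = 1.08 M.

1.08 M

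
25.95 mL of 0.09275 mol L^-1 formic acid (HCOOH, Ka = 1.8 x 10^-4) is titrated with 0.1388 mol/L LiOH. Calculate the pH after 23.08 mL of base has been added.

12.21

n(acid) = 0.09275 x 0.02595 = 0.002407 mol; n(LiOH) added = 0.1388 x 0.02308 = 0.003204 mol.
Base is in excess by 0.003204 - 0.002407 = 0.0007966 mol in a total volume of 0.04903 L.
[OH^-] = 0.0007966/0.04903 = 0.01625 M, so pOH = 1.79 and pH = 14.00 - 1.79 = 12.21.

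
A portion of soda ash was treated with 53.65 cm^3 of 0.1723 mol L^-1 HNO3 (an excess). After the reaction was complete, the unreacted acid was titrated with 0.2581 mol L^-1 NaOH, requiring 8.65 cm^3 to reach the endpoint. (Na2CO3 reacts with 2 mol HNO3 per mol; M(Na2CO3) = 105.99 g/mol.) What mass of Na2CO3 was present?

Total n(HNO3) added = 0.1723 x 0.05365 = 0.009244 mol.
n(NaOH) used = 0.2581 x 0.008650 = 0.002233 mol, which equals the excess n(HNO3).
So n(HNO3) consumed by the sample = 0.009244 - 0.002233 = 0.007011 mol.
n(Na2CO3) = 0.007011 / 2 = 0.003506 mol.
mass = 0.003506 mol x 105.99 g/mol = 0.372 g.

0.372 g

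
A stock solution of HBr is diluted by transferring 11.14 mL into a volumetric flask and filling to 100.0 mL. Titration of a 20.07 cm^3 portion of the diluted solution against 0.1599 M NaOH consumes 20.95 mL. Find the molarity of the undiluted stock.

n(NaOH) = 0.1599 x 0.02095 = 0.003350 mol.
n(HBr) in the aliquot = 0.003350 mol.
[diluted HBr] = 0.003350 / 0.02007 = 0.1669 M.
Dilution factor = 100.0/11.14 = 8.977, so [stock] = 0.1669 x 8.977 = 1.50 M.

1.50 M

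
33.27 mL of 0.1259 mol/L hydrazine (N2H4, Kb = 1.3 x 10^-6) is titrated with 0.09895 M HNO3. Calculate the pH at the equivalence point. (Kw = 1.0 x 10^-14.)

4.69

n(N2H4) = 0.1259 x 0.03327 = 0.004189 mol; V(HNO3) at equivalence = 0.004189/0.09895 = 0.04233 L.
At equivalence the base is fully converted to N2H5+; total volume = 0.07560 L, so [N2H5+] = 0.004189/0.07560 = 0.05540 M.
Ka(N2H5+) = Kw/Kb = 1.0e-14 / 1.3 x 10^-6 = 7.69e-9.
[H^+] = sqrt(Ka x [N2H5+]) = sqrt(7.69e-9 x 0.05540) = 2.06e-5 M.
pH = -log(2.06e-5) = 4.69.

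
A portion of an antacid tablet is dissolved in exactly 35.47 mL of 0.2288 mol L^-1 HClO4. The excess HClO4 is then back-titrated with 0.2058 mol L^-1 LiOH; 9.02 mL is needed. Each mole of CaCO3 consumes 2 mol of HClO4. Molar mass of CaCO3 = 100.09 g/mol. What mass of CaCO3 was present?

0.313 g

Total n(HClO4) added = 0.2288 x 0.03547 = 0.008116 mol.
n(LiOH) used = 0.2058 x 0.009020 = 0.001856 mol, which equals the excess n(HClO4).
So n(HClO4) consumed by the sample = 0.008116 - 0.001856 = 0.006259 mol.
n(CaCO3) = 0.006259 / 2 = 0.003130 mol.
mass = 0.003130 mol x 100.09 g/mol = 0.313 g.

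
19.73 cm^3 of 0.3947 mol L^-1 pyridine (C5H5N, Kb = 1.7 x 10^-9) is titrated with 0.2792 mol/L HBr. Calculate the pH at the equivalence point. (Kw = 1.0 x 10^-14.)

n(C5H5N) = 0.3947 x 0.01973 = 0.007787 mol; V(HBr) at equivalence = 0.007787/0.2792 = 0.02789 L.
At equivalence the base is fully converted to C5H5NH+; total volume = 0.04762 L, so [C5H5NH+] = 0.007787/0.04762 = 0.1635 M.
Ka(C5H5NH+) = Kw/Kb = 1.0e-14 / 1.7 x 10^-9 = 5.88e-6.
[H^+] = sqrt(Ka x [C5H5NH+]) = sqrt(5.88e-6 x 0.1635) = 0.000981 M.
pH = -log(0.000981) = 3.01.

3.01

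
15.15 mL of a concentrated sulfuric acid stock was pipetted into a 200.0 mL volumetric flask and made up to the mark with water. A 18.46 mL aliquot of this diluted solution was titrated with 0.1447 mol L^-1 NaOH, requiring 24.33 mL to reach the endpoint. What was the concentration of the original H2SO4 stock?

n(NaOH) = 0.1447 x 0.02433 = 0.003521 mol.
n(H2SO4) in the aliquot = 0.003521 x 1/2 = 0.001760 mol.
[diluted H2SO4] = 0.001760 / 0.01846 = 0.09536 M.
Dilution factor = 200.0/15.15 = 13.20, so [stock] = 0.09536 x 13.20 = 1.26 M.

1.26 M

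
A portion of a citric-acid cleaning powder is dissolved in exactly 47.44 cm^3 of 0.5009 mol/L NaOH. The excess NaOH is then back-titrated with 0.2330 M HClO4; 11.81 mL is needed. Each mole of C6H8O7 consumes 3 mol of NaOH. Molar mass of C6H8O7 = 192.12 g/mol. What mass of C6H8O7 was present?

Total n(NaOH) added = 0.5009 x 0.04744 = 0.02376 mol.
n(HClO4) used = 0.2330 x 0.01181 = 0.002752 mol, which equals the excess n(NaOH).
So n(NaOH) consumed by the sample = 0.02376 - 0.002752 = 0.02101 mol.
n(C6H8O7) = 0.02101 / 3 = 0.007004 mol.
mass = 0.007004 mol x 192.12 g/mol = 1.35 g.

1.35 g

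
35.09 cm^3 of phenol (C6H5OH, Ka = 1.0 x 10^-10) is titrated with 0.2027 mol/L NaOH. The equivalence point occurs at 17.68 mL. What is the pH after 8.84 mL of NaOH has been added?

10.00

8.84 mL is exactly half the equivalence volume (17.68/2), i.e. the half-equivalence point.
There, n(HA) = n(A^-), so pH = pKa = -log(1.0 x 10^-10) = 10.00.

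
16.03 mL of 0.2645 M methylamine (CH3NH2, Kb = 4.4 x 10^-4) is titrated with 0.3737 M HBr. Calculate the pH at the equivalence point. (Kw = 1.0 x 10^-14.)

5.73

n(CH3NH2) = 0.2645 x 0.01603 = 0.004240 mol; V(HBr) at equivalence = 0.004240/0.3737 = 0.01135 L.
At equivalence the base is fully converted to CH3NH3+; total volume = 0.02738 L, so [CH3NH3+] = 0.004240/0.02738 = 0.1549 M.
Ka(CH3NH3+) = Kw/Kb = 1.0e-14 / 4.4 x 10^-4 = 2.27e-11.
[H^+] = sqrt(Ka x [CH3NH3+]) = sqrt(2.27e-11 x 0.1549) = 1.88e-6 M.
pH = -log(1.88e-6) = 5.73.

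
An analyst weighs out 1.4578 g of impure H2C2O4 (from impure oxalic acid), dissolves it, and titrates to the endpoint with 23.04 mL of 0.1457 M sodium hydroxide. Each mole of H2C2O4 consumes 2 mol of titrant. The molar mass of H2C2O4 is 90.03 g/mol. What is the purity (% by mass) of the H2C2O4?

10.4%

n(NaOH) = 0.1457 x 0.02304 = 0.003357 mol.
n(H2C2O4) = 0.003357 / 2 = 0.001678 mol.
mass of H2C2O4 = 0.001678 x 90.03 = 0.1511 g.
% purity = 0.1511 / 1.4578 x 100 = 10.4%.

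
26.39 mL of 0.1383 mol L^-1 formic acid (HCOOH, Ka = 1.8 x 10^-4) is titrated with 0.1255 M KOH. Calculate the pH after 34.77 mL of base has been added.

12.07

n(acid) = 0.1383 x 0.02639 = 0.003650 mol; n(KOH) added = 0.1255 x 0.03477 = 0.004364 mol.
Base is in excess by 0.004364 - 0.003650 = 0.0007139 mol in a total volume of 0.06116 L.
[OH^-] = 0.0007139/0.06116 = 0.01167 M, so pOH = 1.93 and pH = 14.00 - 1.93 = 12.07.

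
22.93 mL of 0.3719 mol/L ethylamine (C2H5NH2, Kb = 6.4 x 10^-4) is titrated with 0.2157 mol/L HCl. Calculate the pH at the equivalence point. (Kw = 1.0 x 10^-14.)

n(C2H5NH2) = 0.3719 x 0.02293 = 0.008528 mol; V(HCl) at equivalence = 0.008528/0.2157 = 0.03953 L.
At equivalence the base is fully converted to C2H5NH3+; total volume = 0.06246 L, so [C2H5NH3+] = 0.008528/0.06246 = 0.1365 M.
Ka(C2H5NH3+) = Kw/Kb = 1.0e-14 / 6.4 x 10^-4 = 1.56e-11.
[H^+] = sqrt(Ka x [C2H5NH3+]) = sqrt(1.56e-11 x 0.1365) = 1.46e-6 M.
pH = -log(1.46e-6) = 5.84.

5.84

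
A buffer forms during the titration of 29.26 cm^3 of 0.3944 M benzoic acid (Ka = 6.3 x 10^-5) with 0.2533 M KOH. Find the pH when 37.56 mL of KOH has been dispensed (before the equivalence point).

Initial n(C6H5COOH) = 0.3944 x 0.02926 = 0.01154 mol.
n(KOH) added = 0.2533 x 0.03756 = 0.009514 mol, converting that many moles of C6H5COOH to C6H5COO-.
Remaining n(C6H5COOH) = 0.002026 mol; n(C6H5COO-) = 0.009514 mol.
By Henderson-Hasselbalch, pH = pKa + log([A^-]/[HA]) = 4.20 + log(0.009514/0.002026) = 4.20 + (+0.67) = 4.87.

4.87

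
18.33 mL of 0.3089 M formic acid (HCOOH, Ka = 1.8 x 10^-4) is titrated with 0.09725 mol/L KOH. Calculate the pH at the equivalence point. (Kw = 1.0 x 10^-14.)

n(HCOOH) = 0.3089 x 0.01833 = 0.005662 mol; V(KOH) at equivalence = 0.005662/0.09725 = 0.05822 L.
At equivalence all the acid is converted to HCOO-; total volume = 0.01833 + 0.05822 = 0.07655 L, so [HCOO-] = 0.005662/0.07655 = 0.07396 M.
Kb = Kw/Ka = 1.0e-14 / 1.8 x 10^-4 = 5.56e-11.
[OH^-] = sqrt(Kb x [HCOO-]) = sqrt(5.56e-11 x 0.07396) = 2.03e-6 M.
pOH = 5.69, so pH = 14.00 - 5.69 = 8.31.

8.31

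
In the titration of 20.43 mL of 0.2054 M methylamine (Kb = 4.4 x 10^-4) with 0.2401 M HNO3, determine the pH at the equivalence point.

5.80

n(CH3NH2) = 0.2054 x 0.02043 = 0.004196 mol; V(HNO3) at equivalence = 0.004196/0.2401 = 0.01748 L.
At equivalence the base is fully converted to CH3NH3+; total volume = 0.03791 L, so [CH3NH3+] = 0.004196/0.03791 = 0.1107 M.
Ka(CH3NH3+) = Kw/Kb = 1.0e-14 / 4.4 x 10^-4 = 2.27e-11.
[H^+] = sqrt(Ka x [CH3NH3+]) = sqrt(2.27e-11 x 0.1107) = 1.59e-6 M.
pH = -log(1.59e-6) = 5.80.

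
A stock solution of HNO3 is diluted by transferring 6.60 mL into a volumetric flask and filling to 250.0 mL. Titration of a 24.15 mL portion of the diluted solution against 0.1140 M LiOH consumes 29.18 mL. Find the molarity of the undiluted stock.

n(LiOH) = 0.1140 x 0.02918 = 0.003327 mol.
n(HNO3) in the aliquot = 0.003327 mol.
[diluted HNO3] = 0.003327 / 0.02415 = 0.1377 M.
Dilution factor = 250.0/6.600 = 37.88, so [stock] = 0.1377 x 37.88 = 5.22 M.

5.22 M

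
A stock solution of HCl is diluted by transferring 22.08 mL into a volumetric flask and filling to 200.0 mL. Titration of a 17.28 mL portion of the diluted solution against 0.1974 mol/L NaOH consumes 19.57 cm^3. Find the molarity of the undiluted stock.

n(NaOH) = 0.1974 x 0.01957 = 0.003863 mol.
n(HCl) in the aliquot = 0.003863 mol.
[diluted HCl] = 0.003863 / 0.01728 = 0.2236 M.
Dilution factor = 200.0/22.08 = 9.058, so [stock] = 0.2236 x 9.058 = 2.03 M.

2.03 M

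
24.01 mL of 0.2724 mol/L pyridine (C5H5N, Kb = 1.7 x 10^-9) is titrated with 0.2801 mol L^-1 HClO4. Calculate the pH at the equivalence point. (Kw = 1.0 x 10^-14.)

3.05

n(C5H5N) = 0.2724 x 0.02401 = 0.006540 mol; V(HClO4) at equivalence = 0.006540/0.2801 = 0.02335 L.
At equivalence the base is fully converted to C5H5NH+; total volume = 0.04736 L, so [C5H5NH+] = 0.006540/0.04736 = 0.1381 M.
Ka(C5H5NH+) = Kw/Kb = 1.0e-14 / 1.7 x 10^-9 = 5.88e-6.
[H^+] = sqrt(Ka x [C5H5NH+]) = sqrt(5.88e-6 x 0.1381) = 0.000901 M.
pH = -log(0.000901) = 3.05.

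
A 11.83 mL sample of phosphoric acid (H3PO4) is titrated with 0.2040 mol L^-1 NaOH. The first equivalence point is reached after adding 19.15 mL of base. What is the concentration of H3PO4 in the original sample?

0.330 M

n(NaOH) = 0.2040 x 0.01915 = 0.003907 mol.
At the first equivalence point, 1 mol OH^- react per mol H3PO4, so n(H3PO4) = 0.003907 / 1 = 0.003907 mol.
[H3PO4] = 0.003907 / 0.01183 L = 0.330 M.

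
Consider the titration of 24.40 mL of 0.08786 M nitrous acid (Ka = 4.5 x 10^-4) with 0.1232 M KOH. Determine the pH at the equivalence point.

8.03

n(HNO2) = 0.08786 x 0.02440 = 0.002144 mol; V(KOH) at equivalence = 0.002144/0.1232 = 0.01740 L.
At equivalence all the acid is converted to NO2-; total volume = 0.02440 + 0.01740 = 0.04180 L, so [NO2-] = 0.002144/0.04180 = 0.05129 M.
Kb = Kw/Ka = 1.0e-14 / 4.5 x 10^-4 = 2.22e-11.
[OH^-] = sqrt(Kb x [NO2-]) = sqrt(2.22e-11 x 0.05129) = 1.07e-6 M.
pOH = 5.97, so pH = 14.00 - 5.97 = 8.03.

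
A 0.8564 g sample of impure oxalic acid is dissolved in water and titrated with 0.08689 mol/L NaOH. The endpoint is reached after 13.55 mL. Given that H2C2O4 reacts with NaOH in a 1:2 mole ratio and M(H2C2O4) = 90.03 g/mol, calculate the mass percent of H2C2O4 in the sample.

n(NaOH) = 0.08689 x 0.01355 = 0.001177 mol.
n(H2C2O4) = 0.001177 / 2 = 0.0005887 mol.
mass of H2C2O4 = 0.0005887 x 90.03 = 0.05300 g.
% purity = 0.05300 / 0.8564 x 100 = 6.19%.

6.19%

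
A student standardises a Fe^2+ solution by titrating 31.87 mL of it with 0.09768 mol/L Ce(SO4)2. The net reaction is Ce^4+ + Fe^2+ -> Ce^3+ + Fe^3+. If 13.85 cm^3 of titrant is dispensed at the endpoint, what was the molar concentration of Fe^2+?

n(Ce(SO4)2) = 0.09768 x 0.01385 = 0.001353 mol.
From the balanced equation, 1 mol Ce(SO4)2 reacts with 1 mol Fe^2+, so n(Fe^2+) = 0.001353 x 1/1 = 0.001353 mol.
[Fe^2+] = 0.001353 / 0.03187 L = 0.0424 M.

0.0424 M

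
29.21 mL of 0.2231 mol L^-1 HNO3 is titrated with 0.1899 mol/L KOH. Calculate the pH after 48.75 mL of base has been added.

n(acid) = 0.2231 x 0.02921 = 0.006517 mol; n(KOH) added = 0.1899 x 0.04875 = 0.009258 mol.
Base is in excess by 0.009258 - 0.006517 = 0.002741 mol in a total volume of 0.07796 L.
[OH^-] = 0.002741/0.07796 = 0.03516 M, so pOH = 1.45 and pH = 14.00 - 1.45 = 12.55.

12.55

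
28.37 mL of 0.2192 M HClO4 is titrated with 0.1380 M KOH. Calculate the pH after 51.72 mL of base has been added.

n(acid) = 0.2192 x 0.02837 = 0.006219 mol; n(KOH) added = 0.1380 x 0.05172 = 0.007137 mol.
Base is in excess by 0.007137 - 0.006219 = 0.0009187 mol in a total volume of 0.08009 L.
[OH^-] = 0.0009187/0.08009 = 0.01147 M, so pOH = 1.94 and pH = 14.00 - 1.94 = 12.06.

12.06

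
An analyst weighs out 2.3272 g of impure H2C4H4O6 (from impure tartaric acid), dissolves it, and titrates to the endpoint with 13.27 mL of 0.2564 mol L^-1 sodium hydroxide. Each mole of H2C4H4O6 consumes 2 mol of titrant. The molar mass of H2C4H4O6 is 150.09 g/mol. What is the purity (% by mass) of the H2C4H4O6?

11.0%

n(NaOH) = 0.2564 x 0.01327 = 0.003402 mol.
n(H2C4H4O6) = 0.003402 / 2 = 0.001701 mol.
mass of H2C4H4O6 = 0.001701 x 150.09 = 0.2553 g.
% purity = 0.2553 / 2.3272 x 100 = 11.0%.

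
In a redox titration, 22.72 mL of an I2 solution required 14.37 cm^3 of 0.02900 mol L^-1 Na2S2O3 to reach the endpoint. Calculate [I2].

0.00917 M

n(Na2S2O3) = 0.02900 x 0.01437 = 0.0004167 mol.
From the balanced equation, 2 mol Na2S2O3 reacts with 1 mol I2, so n(I2) = 0.0004167 x 1/2 = 0.0002084 mol.
[I2] = 0.0002084 / 0.02272 L = 0.00917 M.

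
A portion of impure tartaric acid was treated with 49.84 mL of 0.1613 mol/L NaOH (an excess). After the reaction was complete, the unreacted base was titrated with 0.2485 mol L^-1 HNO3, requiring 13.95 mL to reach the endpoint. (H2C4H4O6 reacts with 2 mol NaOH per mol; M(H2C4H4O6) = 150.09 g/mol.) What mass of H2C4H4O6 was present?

0.343 g

Total n(NaOH) added = 0.1613 x 0.04984 = 0.008039 mol.
n(HNO3) used = 0.2485 x 0.01395 = 0.003467 mol, which equals the excess n(NaOH).
So n(NaOH) consumed by the sample = 0.008039 - 0.003467 = 0.004573 mol.
n(H2C4H4O6) = 0.004573 / 2 = 0.002286 mol.
mass = 0.002286 mol x 150.09 g/mol = 0.343 g.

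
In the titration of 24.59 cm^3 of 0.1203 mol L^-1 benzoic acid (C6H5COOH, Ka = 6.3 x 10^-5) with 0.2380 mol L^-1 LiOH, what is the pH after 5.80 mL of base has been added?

4.14

Initial n(C6H5COOH) = 0.1203 x 0.02459 = 0.002958 mol.
n(LiOH) added = 0.2380 x 0.005800 = 0.001380 mol, converting that many moles of C6H5COOH to C6H5COO-.
Remaining n(C6H5COOH) = 0.001578 mol; n(C6H5COO-) = 0.001380 mol.
By Henderson-Hasselbalch, pH = pKa + log([A^-]/[HA]) = 4.20 + log(0.001380/0.001578) = 4.20 + (-0.06) = 4.14.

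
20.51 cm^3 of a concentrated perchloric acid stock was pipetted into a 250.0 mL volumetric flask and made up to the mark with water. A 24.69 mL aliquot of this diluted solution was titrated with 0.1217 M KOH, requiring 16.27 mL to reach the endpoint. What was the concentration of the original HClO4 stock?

n(KOH) = 0.1217 x 0.01627 = 0.001980 mol.
n(HClO4) in the aliquot = 0.001980 mol.
[diluted HClO4] = 0.001980 / 0.02469 = 0.08020 M.
Dilution factor = 250.0/20.51 = 12.19, so [stock] = 0.08020 x 12.19 = 0.978 M.

0.978 M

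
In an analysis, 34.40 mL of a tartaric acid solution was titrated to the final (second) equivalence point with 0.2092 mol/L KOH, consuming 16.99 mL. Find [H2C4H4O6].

0.0517 M

n(KOH) = 0.2092 x 0.01699 = 0.003554 mol.
At the final (second) equivalence point, 2 mol OH^- react per mol H2C4H4O6, so n(H2C4H4O6) = 0.003554 / 2 = 0.001777 mol.
[H2C4H4O6] = 0.001777 / 0.03440 L = 0.0517 M.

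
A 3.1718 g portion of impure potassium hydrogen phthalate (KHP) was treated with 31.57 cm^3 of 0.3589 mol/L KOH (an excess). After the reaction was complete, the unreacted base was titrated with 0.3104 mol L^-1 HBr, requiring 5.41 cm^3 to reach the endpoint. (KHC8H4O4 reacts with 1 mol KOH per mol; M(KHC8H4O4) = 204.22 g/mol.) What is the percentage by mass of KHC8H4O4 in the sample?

Total n(KOH) added = 0.3589 x 0.03157 = 0.01133 mol.
n(HBr) used = 0.3104 x 0.005410 = 0.001679 mol, which equals the excess n(KOH).
So n(KOH) consumed by the sample = 0.01133 - 0.001679 = 0.009651 mol.
n(KHC8H4O4) = 0.009651 / 1 = 0.009651 mol.
mass KHC8H4O4 = 0.009651 x 204.22 = 1.971 g, so %KHC8H4O4 = 1.971/3.1718 x 100 = 62.1%.

62.1%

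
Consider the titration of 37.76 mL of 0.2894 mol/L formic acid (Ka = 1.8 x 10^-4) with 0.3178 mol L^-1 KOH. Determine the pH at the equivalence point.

n(HCOOH) = 0.2894 x 0.03776 = 0.01093 mol; V(KOH) at equivalence = 0.01093/0.3178 = 0.03439 L.
At equivalence all the acid is converted to HCOO-; total volume = 0.03776 + 0.03439 = 0.07215 L, so [HCOO-] = 0.01093/0.07215 = 0.1515 M.
Kb = Kw/Ka = 1.0e-14 / 1.8 x 10^-4 = 5.56e-11.
[OH^-] = sqrt(Kb x [HCOO-]) = sqrt(5.56e-11 x 0.1515) = 2.90e-6 M.
pOH = 5.54, so pH = 14.00 - 5.54 = 8.46.

8.46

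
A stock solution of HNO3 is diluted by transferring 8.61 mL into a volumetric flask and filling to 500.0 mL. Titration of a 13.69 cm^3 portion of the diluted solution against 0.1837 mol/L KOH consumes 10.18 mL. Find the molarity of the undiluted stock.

7.93 M

n(KOH) = 0.1837 x 0.01018 = 0.001870 mol.
n(HNO3) in the aliquot = 0.001870 mol.
[diluted HNO3] = 0.001870 / 0.01369 = 0.1366 M.
Dilution factor = 500.0/8.610 = 58.07, so [stock] = 0.1366 x 58.07 = 7.93 M.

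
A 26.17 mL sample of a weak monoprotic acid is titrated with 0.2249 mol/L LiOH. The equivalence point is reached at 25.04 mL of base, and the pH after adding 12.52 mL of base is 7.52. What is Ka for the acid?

3.0 x 10^-8

12.52 mL is half of the equivalence volume, so this is the half-equivalence point where [HA] = [A^-].
At half-equivalence pH = pKa, so pKa = 7.52.
Ka = 10^(-7.52) = 3.0 x 10^-8.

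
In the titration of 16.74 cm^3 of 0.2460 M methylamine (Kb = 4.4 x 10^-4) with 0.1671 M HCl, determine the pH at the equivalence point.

5.82

n(CH3NH2) = 0.2460 x 0.01674 = 0.004118 mol; V(HCl) at equivalence = 0.004118/0.1671 = 0.02464 L.
At equivalence the base is fully converted to CH3NH3+; total volume = 0.04138 L, so [CH3NH3+] = 0.004118/0.04138 = 0.09951 M.
Ka(CH3NH3+) = Kw/Kb = 1.0e-14 / 4.4 x 10^-4 = 2.27e-11.
[H^+] = sqrt(Ka x [CH3NH3+]) = sqrt(2.27e-11 x 0.09951) = 1.50e-6 M.
pH = -log(1.50e-6) = 5.82.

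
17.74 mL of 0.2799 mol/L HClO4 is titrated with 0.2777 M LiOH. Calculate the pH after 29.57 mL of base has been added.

n(acid) = 0.2799 x 0.01774 = 0.004965 mol; n(LiOH) added = 0.2777 x 0.02957 = 0.008212 mol.
Base is in excess by 0.008212 - 0.004965 = 0.003246 mol in a total volume of 0.04731 L.
[OH^-] = 0.003246/0.04731 = 0.06861 M, so pOH = 1.16 and pH = 14.00 - 1.16 = 12.84.

12.84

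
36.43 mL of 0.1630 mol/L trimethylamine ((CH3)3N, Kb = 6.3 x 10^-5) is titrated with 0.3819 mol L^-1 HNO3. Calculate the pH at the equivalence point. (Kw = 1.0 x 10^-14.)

5.37

n((CH3)3N) = 0.1630 x 0.03643 = 0.005938 mol; V(HNO3) at equivalence = 0.005938/0.3819 = 0.01555 L.
At equivalence the base is fully converted to (CH3)3NH+; total volume = 0.05198 L, so [(CH3)3NH+] = 0.005938/0.05198 = 0.1142 M.
Ka((CH3)3NH+) = Kw/Kb = 1.0e-14 / 6.3 x 10^-5 = 1.59e-10.
[H^+] = sqrt(Ka x [(CH3)3NH+]) = sqrt(1.59e-10 x 0.1142) = 4.26e-6 M.
pH = -log(4.26e-6) = 5.37.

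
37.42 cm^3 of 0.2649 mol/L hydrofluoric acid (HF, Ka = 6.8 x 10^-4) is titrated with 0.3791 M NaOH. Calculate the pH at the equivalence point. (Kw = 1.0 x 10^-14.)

n(HF) = 0.2649 x 0.03742 = 0.009913 mol; V(NaOH) at equivalence = 0.009913/0.3791 = 0.02615 L.
At equivalence all the acid is converted to F-; total volume = 0.03742 + 0.02615 = 0.06357 L, so [F-] = 0.009913/0.06357 = 0.1559 M.
Kb = Kw/Ka = 1.0e-14 / 6.8 x 10^-4 = 1.47e-11.
[OH^-] = sqrt(Kb x [F-]) = sqrt(1.47e-11 x 0.1559) = 1.51e-6 M.
pOH = 5.82, so pH = 14.00 - 5.82 = 8.18.

8.18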